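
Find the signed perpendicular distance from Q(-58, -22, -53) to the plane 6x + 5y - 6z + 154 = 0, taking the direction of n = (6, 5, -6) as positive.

n·Q − (-154) = 14.
|n| = √97, so the signed distance is 14/√97.

14/√97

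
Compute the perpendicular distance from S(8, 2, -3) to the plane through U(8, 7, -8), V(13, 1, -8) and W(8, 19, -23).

UV = (5, -6, 0) and UW = (0, 12, -15), so a normal is n = UV × UW = (90, 75, 60).
Then n·(8, 2, -3) - 765 = -75.
|n| = √(8100 + 5625 + 3600) = 15√77, so the distance is |-75|/(15√77) = 5√77/77.

5√77/77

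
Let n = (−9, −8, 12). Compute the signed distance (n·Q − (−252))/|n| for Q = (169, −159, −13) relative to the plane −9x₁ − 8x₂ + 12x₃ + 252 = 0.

n·Q − (-252) = -153.
|n| = 17, so the signed distance is -153/17 = -9.

-9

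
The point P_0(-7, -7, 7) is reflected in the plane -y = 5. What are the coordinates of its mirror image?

(-7, -3, 7)

With n = (0, -1, 0), the signed offset is (n·P_0 − 5)/|n|² = 2/1 = 2.
P_0' = P_0 − 2t·n = (-7, -7, 7) − 4·(0, -1, 0) = (-7, -3, 7).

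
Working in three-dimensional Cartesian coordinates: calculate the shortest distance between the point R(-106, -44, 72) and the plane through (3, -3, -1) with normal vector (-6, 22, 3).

The plane has equation n·(r − (3, -3, -1)) = 0, i.e. n·r = -87.
n = (-6, 22, 3); n·P − (-87) = -29; |n| = 23; distance = 29/23.

29/23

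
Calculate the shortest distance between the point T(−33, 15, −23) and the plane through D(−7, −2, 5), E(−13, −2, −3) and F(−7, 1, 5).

4

DE = (−6, 0, −8) and DF = (0, 3, 0), so a normal is n = DE × DF = (24, 0, −18).
Then n·(−33, 15, −23) − (−258) = −120.
|n| = √(576 + 0 + 324) = 30, so the distance is |-120|/30 = 4.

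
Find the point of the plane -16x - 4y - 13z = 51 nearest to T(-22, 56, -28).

The perpendicular from T has direction n = (-16, -4, -13): r = (-22, 56, -28) + t(-16, -4, -13).
Substitute into the plane: n·(T + tn) = 51 gives 492 + 441t = 51, so t = -1.
Foot = (-22, 56, -28) + (-1)·(-16, -4, -13) = (-6, 60, -15).

(-6, 60, -15)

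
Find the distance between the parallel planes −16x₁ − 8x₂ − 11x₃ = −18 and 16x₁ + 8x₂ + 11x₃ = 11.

Divide the second equation by -1 to match normals: −16x₁ − 8x₂ − 11x₃ = -11.
With common normal n = (−16, −8, −11) (|n| = 21), the distance is |(-18) − (-11)|/|n| = 7/21 = 1/3.

1/3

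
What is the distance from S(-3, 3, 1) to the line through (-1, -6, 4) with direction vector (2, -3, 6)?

Direction vector d = (2, -3, 6).
AP = (-2, 9, -3); AP·d = -49, |AP|² = 94, |d|² = 49.
distance² = |AP|² − (AP·d)²/|d|² = 94 − 2401/49 = 45, so the distance is 3√5.

3√5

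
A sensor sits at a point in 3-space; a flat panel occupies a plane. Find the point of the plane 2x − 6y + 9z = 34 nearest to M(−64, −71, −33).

The perpendicular from M has direction n = (2, −6, 9): r = (−64, −71, −33) + μ(2, −6, 9).
Substitute into the plane: n·(M + μn) = 34 gives 1 + 121μ = 34, so μ = 3/11.
Foot = (−64, −71, −33) + (3/11)·(2, −6, 9) = (−698/11, −799/11, −336/11).

(-698/11, -799/11, -336/11)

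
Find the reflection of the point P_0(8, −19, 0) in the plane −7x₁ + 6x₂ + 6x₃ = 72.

(-20, 5, 24)

n = (−7, 6, 6), |n|² = 121, n·P_0 − 72 = -242, so t = -242/121 = -2.
Foot F = P_0 − (-2)·n = (−6, −7, 12); the reflection is 2F − P_0 = (−20, 5, 24).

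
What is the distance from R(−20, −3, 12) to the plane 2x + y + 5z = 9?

8/√30

Normal vector n = (2, 1, 5), and n·(−20, −3, 12) − 9 = 8.
|n| = √(4 + 1 + 25) = √30, so the distance is |8|/√30 = 4√30/15.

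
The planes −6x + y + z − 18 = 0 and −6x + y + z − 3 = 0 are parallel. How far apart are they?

15√38/38

With common normal n = (−6, 1, 1) (|n| = √38), the distance is |18 − 3|/|n| = 15/√38 = 15√38/38.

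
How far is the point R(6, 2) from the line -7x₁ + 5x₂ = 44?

The normal to the line is n = (-7, 5) with |n| = √74.
|n·R − 44| = |-32 − 44| = 76, so the distance is 76/√74.

38√74/37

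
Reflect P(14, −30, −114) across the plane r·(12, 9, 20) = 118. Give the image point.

With n = (12, 9, 20), the signed offset is (n·P − 118)/|n|² = -2500/625 = -4.
P' = P − 2t·n = (14, −30, −114) − (-8)·(12, 9, 20) = (110, 42, 46).

(110, 42, 46)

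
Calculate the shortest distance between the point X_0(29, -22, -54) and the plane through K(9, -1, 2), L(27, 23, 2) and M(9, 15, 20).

19/17

KL = (18, 24, 0) and KM = (0, 16, 18), so a normal is n = KL × KM = (432, -324, 288).
n = (432, -324, 288); n·P − 4788 = -684; |n| = 612; distance = 684/612 = 19/17.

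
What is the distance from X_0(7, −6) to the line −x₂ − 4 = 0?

2

d = |0·7 + (-1)·(-6) − 4| / √(0 + 1) = |2|/1 = 2.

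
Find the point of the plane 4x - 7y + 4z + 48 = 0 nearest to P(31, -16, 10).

(15, 12, -6)

The perpendicular from P has direction n = (4, -7, 4): r = (31, -16, 10) + t(4, -7, 4).
Substitute into the plane: n·(P + tn) = -48 gives 276 + 81t = -48, so t = -4.
Foot = (31, -16, 10) + (-4)·(4, -7, 4) = (15, 12, -6).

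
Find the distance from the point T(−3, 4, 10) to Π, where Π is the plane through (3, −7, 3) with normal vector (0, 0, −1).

The plane has equation n·(r − (3, −7, 3)) = 0, i.e. n·r = -3.
n = (0, 0, −1); n·P − (-3) = -7; |n| = 1; distance = 7/1 = 7.

7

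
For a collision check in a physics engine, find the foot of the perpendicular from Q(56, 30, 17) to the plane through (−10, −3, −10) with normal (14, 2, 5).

(-14, 20, -8)

The perpendicular from Q has direction n = (14, 2, 5): r = (56, 30, 17) + μ(14, 2, 5).
Substitute into the plane: n·(Q + μn) = -196 gives 929 + 225μ = -196, so μ = -5.
Foot = (56, 30, 17) + (-5)·(14, 2, 5) = (−14, 20, −8).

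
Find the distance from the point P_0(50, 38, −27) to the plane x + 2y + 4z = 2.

16/√21

Normal vector n = (1, 2, 4), and n·(50, 38, −27) − 2 = 16.
|n| = √(1 + 4 + 16) = √21, so the distance is |16|/√21 = 16√21/21.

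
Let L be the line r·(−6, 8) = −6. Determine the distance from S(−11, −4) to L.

4

d = |(-6)·(-11) + 8·(-4) − (-6)| / √(36 + 64) = |40|/10 = 4.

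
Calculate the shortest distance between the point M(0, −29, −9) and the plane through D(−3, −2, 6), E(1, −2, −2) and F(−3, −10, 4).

DE = (4, 0, −8) and DF = (0, −8, −2), so a normal is n = DE × DF = (−64, 8, −32).
n = (−64, 8, −32); n·P − (-16) = 72; |n| = 72; distance = 72/72 = 1.

1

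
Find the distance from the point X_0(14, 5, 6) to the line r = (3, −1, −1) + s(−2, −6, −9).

√85

Direction vector d = (−2, −6, −9).
AP = (11, 6, 7); AP·d = -121, |AP|² = 206, |d|² = 121.
distance² = |AP|² − (AP·d)²/|d|² = 206 − 14641/121 = 85, so the distance is √85.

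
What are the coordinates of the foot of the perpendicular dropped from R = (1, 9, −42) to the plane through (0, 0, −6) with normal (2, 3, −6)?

n = (2, 3, −6), |n|² = 49, and n·R − 36 = 245.
t = 245/49 = 5, so the foot is R − t·n = (1, 9, −42) − 5·(2, 3, −6) = (−9, −6, −12).

(-9, -6, -12)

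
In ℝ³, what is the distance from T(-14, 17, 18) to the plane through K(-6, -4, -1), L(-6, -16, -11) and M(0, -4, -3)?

KL = (0, -12, -10) and KM = (6, 0, -2), so a normal is n = KL × KM = (24, -60, 72).
d = |24·(-14) + (-60)·17 + 72·18 − 24| / √(576 + 3600 + 5184) = |-84| / (12√65) = 7√65/65.

7/√65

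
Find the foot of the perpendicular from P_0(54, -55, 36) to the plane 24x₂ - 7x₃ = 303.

n = (0, 24, -7), |n|² = 625, and n·P_0 − 303 = -1875.
t = -1875/625 = -3, so the foot is P_0 − t·n = (54, -55, 36) − (-3)·(0, 24, -7) = (54, 17, 15).

(54, 17, 15)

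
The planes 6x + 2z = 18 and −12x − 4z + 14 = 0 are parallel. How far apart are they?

11√10/20

Divide the second equation by -2 to match normals: 6x + 2z = 7.
Both planes have normal n = (6, 0, 2), |n| = 2√10. Any point on the first plane is at distance |7 − 18|/|n| = 11/(2√10) from the second.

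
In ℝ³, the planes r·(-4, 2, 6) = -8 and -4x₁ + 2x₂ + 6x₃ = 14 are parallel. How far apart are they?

With common normal n = (-4, 2, 6) (|n| = 2√14), the distance is |(-8) − 14|/|n| = 22/(2√14) = 11√14/14.

11/√14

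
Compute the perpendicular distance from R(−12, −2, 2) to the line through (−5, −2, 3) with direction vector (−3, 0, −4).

Direction vector d = (−3, 0, −4).
AP = (−7, 0, −1); AP·d = 25, |AP|² = 50, |d|² = 25.
distance² = |AP|² − (AP·d)²/|d|² = 50 − 625/25 = 25, so the distance is 5.

5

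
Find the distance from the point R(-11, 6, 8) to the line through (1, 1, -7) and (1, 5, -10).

3√41

A direction vector is d = (0, 4, -3).
AP = (-12, 5, 15), and AP × d = (-75, -36, -48).
|AP × d|² = 9225 and |d|² = 25, so the distance is √(9225/25) = √369 = 3√41.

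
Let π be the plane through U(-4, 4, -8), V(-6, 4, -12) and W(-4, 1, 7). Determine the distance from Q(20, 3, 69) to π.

4√30/5

UV = (-2, 0, -4) and UW = (0, -3, 15), so a normal is n = UV × UW = (-12, 30, 6).
Then n·(20, 3, 69) - 120 = 144.
|n| = √(144 + 900 + 36) = 6√30, so the distance is |144|/(6√30) = 24/√30.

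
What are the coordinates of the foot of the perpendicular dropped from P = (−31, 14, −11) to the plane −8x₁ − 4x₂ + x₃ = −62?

n = (−8, −4, 1), |n|² = 81, and n·P − (-62) = 243.
t = 243/81 = 3, so the foot is P − t·n = (−31, 14, −11) − 3·(−8, −4, 1) = (−7, 26, −14).

(-7, 26, -14)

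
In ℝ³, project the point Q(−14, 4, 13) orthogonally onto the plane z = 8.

(-14, 4, 8)

The perpendicular from Q has direction n = (0, 0, 1): r = (−14, 4, 13) + μ(0, 0, 1).
Substitute into the plane: n·(Q + μn) = 8 gives 13 + 1μ = 8, so μ = -5.
Foot = (−14, 4, 13) + (-5)·(0, 0, 1) = (−14, 4, 8).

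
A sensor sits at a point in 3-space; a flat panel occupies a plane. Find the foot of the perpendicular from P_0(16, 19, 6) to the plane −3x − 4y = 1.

(1, -1, 6)

The perpendicular from P_0 has direction n = (−3, −4, 0): r = (16, 19, 6) + λ(−3, −4, 0).
Substitute into the plane: n·(P_0 + λn) = 1 gives -124 + 25λ = 1, so λ = 5.
Foot = (16, 19, 6) + 5·(−3, −4, 0) = (1, −1, 6).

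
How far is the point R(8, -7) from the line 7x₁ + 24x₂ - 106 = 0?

218/25

The normal to the line is n = (7, 24) with |n| = 25.
|n·R − 106| = |-112 − 106| = 218, so the distance is 218/25.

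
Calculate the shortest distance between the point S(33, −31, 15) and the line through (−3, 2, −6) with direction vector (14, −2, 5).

Direction vector d = (14, −2, 5).
AP = (36, −33, 21); AP·d = 675, |AP|² = 2826, |d|² = 225.
distance² = |AP|² − (AP·d)²/|d|² = 2826 − 455625/225 = 801, so the distance is 3√89.

3√89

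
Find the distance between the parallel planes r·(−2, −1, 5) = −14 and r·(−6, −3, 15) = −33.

Divide the second equation by 3 to match normals: −2x − y + 5z = -11.
With common normal n = (−2, −1, 5) (|n| = √30), the distance is |(-14) − (-11)|/|n| = 3/√30.

3/√30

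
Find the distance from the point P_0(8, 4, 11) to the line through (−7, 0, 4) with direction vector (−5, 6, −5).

Direction vector d = (−5, 6, −5).
AP = (15, 4, 7), and AP × d = (−62, 40, 110).
|AP × d|² = 17544 and |d|² = 86, so the distance is √(17544/86) = √204 = 2√51.

2√51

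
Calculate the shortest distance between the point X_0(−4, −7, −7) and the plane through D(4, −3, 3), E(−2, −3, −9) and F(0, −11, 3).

2/√6

DE = (−6, 0, −12) and DF = (−4, −8, 0), so a normal is n = DE × DF = (−96, 48, 48).
n = (−96, 48, 48); n·P − (-384) = 96; |n| = 48√6; distance = 96/(48√6) = √6/3.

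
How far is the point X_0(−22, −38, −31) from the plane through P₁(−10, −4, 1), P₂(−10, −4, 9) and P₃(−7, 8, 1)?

14/√17

P₁P₂ = (0, 0, 8) and P₁P₃ = (3, 12, 0), so a normal is n = P₁P₂ × P₁P₃ = (−96, 24, 0).
d = |(-96)·(-22) + 24·(-38) − 864| / √(9216 + 576 + 0) = |336| / (24√17) = 14√17/17.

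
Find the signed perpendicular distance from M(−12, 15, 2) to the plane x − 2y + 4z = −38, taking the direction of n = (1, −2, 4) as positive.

n·M − (-38) = 4.
|n| = √21, so the signed distance is 4√21/21.

4√21/21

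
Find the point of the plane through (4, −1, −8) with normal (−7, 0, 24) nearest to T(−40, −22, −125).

(-68, -22, -29)

n = (−7, 0, 24), |n|² = 625, and n·T − (-220) = -2500.
t = -2500/625 = -4, so the foot is T − t·n = (−40, −22, −125) − (-4)·(−7, 0, 24) = (−68, −22, −29).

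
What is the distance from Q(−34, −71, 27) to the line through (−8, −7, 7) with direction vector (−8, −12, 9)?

2√137

Direction vector d = (−8, −12, 9).
AP = (−26, −64, 20), and AP × d = (−336, 74, −200).
|AP × d|² = 158372 and |d|² = 289, so the distance is √(158372/289) = √548 = 2√137.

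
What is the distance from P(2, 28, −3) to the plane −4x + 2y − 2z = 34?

d = |(-4)·2 + 2·28 + (-2)·(-3) − 34| / √(16 + 4 + 4) = |20| / (2√6) = 10/√6.

10/√6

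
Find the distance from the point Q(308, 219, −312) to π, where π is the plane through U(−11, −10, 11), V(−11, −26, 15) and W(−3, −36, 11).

5

UV = (0, −16, 4) and UW = (8, −26, 0), so a normal is n = UV × UW = (104, 32, 128).
d = |104·308 + 32·219 + 128·(-312) − (-56)| / √(10816 + 1024 + 16384) = |-840| / 168 = 5.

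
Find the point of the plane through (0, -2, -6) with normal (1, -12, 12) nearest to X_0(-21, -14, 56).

The perpendicular from X_0 has direction n = (1, -12, 12): r = (-21, -14, 56) + μ(1, -12, 12).
Substitute into the plane: n·(X_0 + μn) = -48 gives 819 + 289μ = -48, so μ = -3.
Foot = (-21, -14, 56) + (-3)·(1, -12, 12) = (-24, 22, 20).

(-24, 22, 20)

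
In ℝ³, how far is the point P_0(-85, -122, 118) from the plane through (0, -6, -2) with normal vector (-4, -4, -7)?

4

The plane has equation n·(r − (0, -6, -2)) = 0, i.e. n·r = 38.
Then n·(-85, -122, 118) - 38 = -36.
|n| = √(16 + 16 + 49) = 9, so the distance is |-36|/9 = 4.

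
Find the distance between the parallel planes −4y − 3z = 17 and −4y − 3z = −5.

22/5

Both planes have normal n = (0, −4, −3), |n| = 5. Any point on the first plane is at distance |(-5) − 17|/|n| = 22/5 from the second.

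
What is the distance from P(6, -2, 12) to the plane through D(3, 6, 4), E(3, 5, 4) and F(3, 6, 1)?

3

DE = (0, -1, 0) and DF = (0, 0, -3), so a normal is n = DE × DF = (3, 0, 0).
Then n·(6, -2, 12) - 9 = 9.
|n| = √(9 + 0 + 0) = 3, so the distance is |9|/3 = 3.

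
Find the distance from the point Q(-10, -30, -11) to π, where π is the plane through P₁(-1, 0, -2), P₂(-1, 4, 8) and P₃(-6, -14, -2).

2/5

P₁P₂ = (0, 4, 10) and P₁P₃ = (-5, -14, 0), so a normal is n = P₁P₂ × P₁P₃ = (140, -50, 20).
Then n·(-10, -30, -11) - (-180) = 60.
|n| = √(19600 + 2500 + 400) = 150, so the distance is |60|/150 = 2/5.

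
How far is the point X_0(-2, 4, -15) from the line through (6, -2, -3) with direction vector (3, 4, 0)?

Direction vector d = (3, 4, 0).
AP = (-8, 6, -12), and AP × d = (48, -36, -50).
|AP × d|² = 6100 and |d|² = 25, so the distance is √(6100/25) = √244 = 2√61.

2√61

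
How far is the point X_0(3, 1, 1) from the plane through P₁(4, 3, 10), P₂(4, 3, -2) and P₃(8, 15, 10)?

P₁P₂ = (0, 0, -12) and P₁P₃ = (4, 12, 0), so a normal is n = P₁P₂ × P₁P₃ = (144, -48, 0).
Then n·(3, 1, 1) - 432 = -48.
|n| = √(20736 + 2304 + 0) = 48√10, so the distance is |-48|/(48√10) = 1/√10.

√10/10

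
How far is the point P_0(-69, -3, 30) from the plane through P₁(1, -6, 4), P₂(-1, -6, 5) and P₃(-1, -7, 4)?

P₁P₂ = (-2, 0, 1) and P₁P₃ = (-2, -1, 0), so a normal is n = P₁P₂ × P₁P₃ = (1, -2, 2).
d = |1·(-69) + (-2)·(-3) + 2·30 − 21| / √(1 + 4 + 4) = |-24| / 3 = 8.

8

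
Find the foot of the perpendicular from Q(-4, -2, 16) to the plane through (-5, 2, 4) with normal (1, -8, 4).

(-5, 6, 12)

The perpendicular from Q has direction n = (1, -8, 4): r = (-4, -2, 16) + μ(1, -8, 4).
Substitute into the plane: n·(Q + μn) = -5 gives 76 + 81μ = -5, so μ = -1.
Foot = (-4, -2, 16) + (-1)·(1, -8, 4) = (-5, 6, 12).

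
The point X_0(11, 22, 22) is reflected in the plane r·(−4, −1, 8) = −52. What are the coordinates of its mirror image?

(27, 26, -10)

n = (−4, −1, 8), |n|² = 81, n·X_0 − (-52) = 162, so t = 162/81 = 2.
Foot F = X_0 − 2·n = (19, 24, 6); the reflection is 2F − X_0 = (27, 26, −10).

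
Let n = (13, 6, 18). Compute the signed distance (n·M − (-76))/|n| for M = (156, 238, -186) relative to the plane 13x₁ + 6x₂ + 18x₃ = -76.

n·M − (-76) = 184.
|n| = 23, so the signed distance is 184/23 = 8.

8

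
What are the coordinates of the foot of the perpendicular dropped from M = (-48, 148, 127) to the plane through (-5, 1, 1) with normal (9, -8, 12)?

n = (9, -8, 12), |n|² = 289, and n·M − (-41) = -51.
t = -51/289 = -3/17, so the foot is M − t·n = (-48, 148, 127) − (-3/17)·(9, -8, 12) = (-789/17, 2492/17, 2195/17).

(-789/17, 2492/17, 2195/17)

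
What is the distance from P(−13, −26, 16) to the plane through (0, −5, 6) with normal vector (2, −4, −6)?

1/√14

The plane has equation n·(r − (0, −5, 6)) = 0, i.e. n·r = -16.
n = (2, −4, −6); n·P − (-16) = -2; |n| = 2√14; distance = 2/(2√14) = √14/14.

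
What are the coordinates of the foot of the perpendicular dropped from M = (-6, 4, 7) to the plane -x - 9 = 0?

(-9, 4, 7)

The perpendicular from M has direction n = (-1, 0, 0): r = (-6, 4, 7) + t(-1, 0, 0).
Substitute into the plane: n·(M + tn) = 9 gives 6 + 1t = 9, so t = 3.
Foot = (-6, 4, 7) + 3·(-1, 0, 0) = (-9, 4, 7).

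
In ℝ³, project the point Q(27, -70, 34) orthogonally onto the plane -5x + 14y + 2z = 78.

(2, 0, 44)

The perpendicular from Q has direction n = (-5, 14, 2): r = (27, -70, 34) + λ(-5, 14, 2).
Substitute into the plane: n·(Q + λn) = 78 gives -1047 + 225λ = 78, so λ = 5.
Foot = (27, -70, 34) + 5·(-5, 14, 2) = (2, 0, 44).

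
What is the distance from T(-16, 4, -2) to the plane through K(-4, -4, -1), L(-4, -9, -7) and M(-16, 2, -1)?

KL = (0, -5, -6) and KM = (-12, 6, 0), so a normal is n = KL × KM = (36, 72, -60).
n = (36, 72, -60); n·P − (-372) = 204; |n| = 12√70; distance = 204/(12√70) = 17√70/70.

17√70/70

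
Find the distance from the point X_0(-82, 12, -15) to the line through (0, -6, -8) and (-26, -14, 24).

A direction vector is d = (-26, -8, 32).
AP = (-82, 18, -7), and AP × d = (520, 2806, 1124).
|AP × d|² = 9407412 and |d|² = 1764, so the distance is √(9407412/1764) = √5333.

√5333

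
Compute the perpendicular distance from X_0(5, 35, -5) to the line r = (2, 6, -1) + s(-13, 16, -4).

Direction vector d = (-13, 16, -4).
AP = (3, 29, -4); AP·d = 441, |AP|² = 866, |d|² = 441.
distance² = |AP|² − (AP·d)²/|d|² = 866 − 194481/441 = 425, so the distance is 5√17.

5√17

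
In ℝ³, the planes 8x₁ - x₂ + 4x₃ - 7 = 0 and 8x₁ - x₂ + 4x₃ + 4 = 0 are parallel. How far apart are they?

11/9

With common normal n = (8, -1, 4) (|n| = 9), the distance is |7 − (-4)|/|n| = 11/9.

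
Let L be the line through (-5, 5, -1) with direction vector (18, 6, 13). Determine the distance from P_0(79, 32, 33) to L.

3√53

Direction vector d = (18, 6, 13).
AP = (84, 27, 34), and AP × d = (147, -480, 18).
|AP × d|² = 252333 and |d|² = 529, so the distance is √(252333/529) = √477 = 3√53.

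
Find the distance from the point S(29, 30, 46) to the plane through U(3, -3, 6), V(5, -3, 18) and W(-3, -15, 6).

17√46/46

UV = (2, 0, 12) and UW = (-6, -12, 0), so a normal is n = UV × UW = (144, -72, -24).
Then n·(29, 30, 46) - 504 = 408.
|n| = √(20736 + 5184 + 576) = 24√46, so the distance is |408|/(24√46) = 17/√46.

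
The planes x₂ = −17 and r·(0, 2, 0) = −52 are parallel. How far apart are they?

9

Divide the second equation by 2 to match normals: x₂ = -26.
Both planes have normal n = (0, 1, 0), |n| = 1. Any point on the first plane is at distance |(-26) − (-17)|/|n| = 9/1 = 9 from the second.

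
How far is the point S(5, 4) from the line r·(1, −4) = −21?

10√17/17

d = |1·5 + (-4)·4 − (-21)| / √(1 + 16) = |10|/√17 = 10√17/17.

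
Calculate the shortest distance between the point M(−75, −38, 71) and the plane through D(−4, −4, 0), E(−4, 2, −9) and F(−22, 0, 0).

2

DE = (0, 6, −9) and DF = (−18, 4, 0), so a normal is n = DE × DF = (36, 162, 108).
d = |36·(-75) + 162·(-38) + 108·71 − (-792)| / √(1296 + 26244 + 11664) = |-396| / 198 = 2.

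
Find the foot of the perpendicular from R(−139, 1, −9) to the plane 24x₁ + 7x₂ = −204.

(-19, 36, -9)

n = (24, 7, 0), |n|² = 625, and n·R − (-204) = -3125.
t = -3125/625 = -5, so the foot is R − t·n = (−139, 1, −9) − (-5)·(24, 7, 0) = (−19, 36, −9).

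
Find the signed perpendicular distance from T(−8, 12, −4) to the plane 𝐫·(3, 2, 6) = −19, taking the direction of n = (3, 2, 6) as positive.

n·T − (-19) = -5.
|n| = 7, so the signed distance is -5/7.

-5/7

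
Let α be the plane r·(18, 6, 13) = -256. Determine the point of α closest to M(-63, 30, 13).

n = (18, 6, 13), |n|² = 529, and n·M − (-256) = -529.
t = -529/529 = -1, so the foot is M − t·n = (-63, 30, 13) − (-1)·(18, 6, 13) = (-45, 36, 26).

(-45, 36, 26)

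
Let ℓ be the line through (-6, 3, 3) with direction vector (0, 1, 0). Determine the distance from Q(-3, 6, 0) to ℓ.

3√2

Direction vector d = (0, 1, 0).
AP = (3, 3, -3); AP·d = 3, |AP|² = 27, |d|² = 1.
distance² = |AP|² − (AP·d)²/|d|² = 27 − 9/1 = 18, so the distance is 3√2.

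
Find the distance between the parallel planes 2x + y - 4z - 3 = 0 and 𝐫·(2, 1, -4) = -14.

Both planes have normal n = (2, 1, -4), |n| = √21. Any point on the first plane is at distance |(-14) − 3|/|n| = 17/√21 = 17√21/21 from the second.

17√21/21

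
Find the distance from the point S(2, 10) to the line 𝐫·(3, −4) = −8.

26/5

d = |3·2 + (-4)·10 − (-8)| / √(9 + 16) = |-26|/5 = 26/5.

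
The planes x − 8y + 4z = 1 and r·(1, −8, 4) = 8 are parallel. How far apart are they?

Both planes have normal n = (1, −8, 4), |n| = 9. Any point on the first plane is at distance |8 − 1|/|n| = 7/9 from the second.

7/9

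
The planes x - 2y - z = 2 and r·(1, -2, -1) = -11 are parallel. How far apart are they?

13√6/6

With common normal n = (1, -2, -1) (|n| = √6), the distance is |2 − (-11)|/|n| = 13/√6.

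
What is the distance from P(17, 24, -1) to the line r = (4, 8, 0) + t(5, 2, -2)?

√129

Direction vector d = (5, 2, -2).
AP = (13, 16, -1), and AP × d = (-30, 21, -54).
|AP × d|² = 4257 and |d|² = 33, so the distance is √(4257/33) = √129.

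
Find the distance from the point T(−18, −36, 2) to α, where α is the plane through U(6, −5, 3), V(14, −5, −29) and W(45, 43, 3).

5/7

UV = (8, 0, −32) and UW = (39, 48, 0), so a normal is n = UV × UW = (1536, −1248, 384).
d = |1536·(-18) + (-1248)·(-36) + 384·2 − 16608| / √(2359296 + 1557504 + 147456) = |1440| / 2016 = 5/7.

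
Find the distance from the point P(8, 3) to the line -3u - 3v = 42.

The normal to the line is n = (-3, -3) with |n| = 3√2.
|n·P − 42| = |-33 − 42| = 75, so the distance is 75/(3√2) = 25√2/2.

25√2/2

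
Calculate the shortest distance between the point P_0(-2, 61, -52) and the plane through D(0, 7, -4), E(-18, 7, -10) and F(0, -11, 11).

DE = (-18, 0, -6) and DF = (0, -18, 15), so a normal is n = DE × DF = (-108, 270, 324).
n = (-108, 270, 324); n·P − 594 = -756; |n| = 54√65; distance = 756/(54√65) = 14√65/65.

14/√65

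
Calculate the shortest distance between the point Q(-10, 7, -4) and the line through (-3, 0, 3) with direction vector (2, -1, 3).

Direction vector d = (2, -1, 3).
AP = (-7, 7, -7), and AP × d = (14, 7, -7).
|AP × d|² = 294 and |d|² = 14, so the distance is √(294/14) = √21.

√21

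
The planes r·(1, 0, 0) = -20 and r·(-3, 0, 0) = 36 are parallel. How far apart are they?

Divide the second equation by -3 to match normals: x₁ = -12.
With common normal n = (1, 0, 0) (|n| = 1), the distance is |(-20) − (-12)|/|n| = 8/1 = 8.

8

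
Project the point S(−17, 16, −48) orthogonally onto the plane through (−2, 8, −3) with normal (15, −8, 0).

(-2, 8, -48)

n = (15, −8, 0), |n|² = 289, and n·S − (-94) = -289.
t = -289/289 = -1, so the foot is S − t·n = (−17, 16, −48) − (-1)·(15, −8, 0) = (−2, 8, −48).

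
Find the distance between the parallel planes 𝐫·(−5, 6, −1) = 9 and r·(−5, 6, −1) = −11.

Both planes have normal n = (−5, 6, −1), |n| = √62. Any point on the first plane is at distance |(-11) − 9|/|n| = 20/√62 = 10√62/31 from the second.

10√62/31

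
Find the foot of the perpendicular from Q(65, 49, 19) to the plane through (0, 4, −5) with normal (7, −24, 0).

The perpendicular from Q has direction n = (7, −24, 0): r = (65, 49, 19) + μ(7, −24, 0).
Substitute into the plane: n·(Q + μn) = -96 gives -721 + 625μ = -96, so μ = 1.
Foot = (65, 49, 19) + 1·(7, −24, 0) = (72, 25, 19).

(72, 25, 19)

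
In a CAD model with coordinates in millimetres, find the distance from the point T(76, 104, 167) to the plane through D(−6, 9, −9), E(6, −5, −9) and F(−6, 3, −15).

DE = (12, −14, 0) and DF = (0, −6, −6), so a normal is n = DE × DF = (84, 72, −72).
n = (84, 72, −72); n·P − 792 = 1056; |n| = 132; distance = 1056/132 = 8.

8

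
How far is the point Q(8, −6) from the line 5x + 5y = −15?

d = |5·8 + 5·(-6) − (-15)| / √(25 + 25) = |25|/(5√2) = 5√2/2.

5√2/2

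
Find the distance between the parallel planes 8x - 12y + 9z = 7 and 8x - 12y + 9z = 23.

With common normal n = (8, -12, 9) (|n| = 17), the distance is |7 − 23|/|n| = 16/17.

16/17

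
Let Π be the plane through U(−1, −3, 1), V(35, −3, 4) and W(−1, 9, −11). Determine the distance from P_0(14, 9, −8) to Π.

21/17

UV = (36, 0, 3) and UW = (0, 12, −12), so a normal is n = UV × UW = (−36, 432, 432).
n = (−36, 432, 432); n·P − (-828) = 756; |n| = 612; distance = 756/612 = 21/17.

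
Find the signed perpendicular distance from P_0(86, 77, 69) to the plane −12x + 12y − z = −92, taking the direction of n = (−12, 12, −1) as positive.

n·P_0 − (-92) = -85.
|n| = 17, so the signed distance is -85/17 = -5.

-5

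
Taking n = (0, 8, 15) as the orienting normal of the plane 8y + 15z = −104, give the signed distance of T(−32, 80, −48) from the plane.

n·T − (-104) = 24.
|n| = 17, so the signed distance is 24/17.

24/17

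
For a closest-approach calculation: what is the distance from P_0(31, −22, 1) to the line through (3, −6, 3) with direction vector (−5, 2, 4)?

18

Direction vector d = (−5, 2, 4).
AP = (28, −16, −2); AP·d = -180, |AP|² = 1044, |d|² = 45.
distance² = |AP|² − (AP·d)²/|d|² = 1044 − 32400/45 = 324, so the distance is 18.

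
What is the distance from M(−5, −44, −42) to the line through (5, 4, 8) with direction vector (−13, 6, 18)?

2√697

Direction vector d = (−13, 6, 18).
AP = (−10, −48, −50), and AP × d = (−564, 830, −684).
|AP × d|² = 1474852 and |d|² = 529, so the distance is √(1474852/529) = √2788 = 2√697.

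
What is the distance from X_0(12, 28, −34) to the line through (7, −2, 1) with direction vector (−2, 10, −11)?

5√5

Direction vector d = (−2, 10, −11).
AP = (5, 30, −35), and AP × d = (20, 125, 110).
|AP × d|² = 28125 and |d|² = 225, so the distance is √(28125/225) = √125 = 5√5.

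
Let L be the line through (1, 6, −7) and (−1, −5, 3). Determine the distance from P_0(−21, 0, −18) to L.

A direction vector is d = (−2, −11, 10).
AP = (−22, −6, −11), and AP × d = (−181, 242, 230).
|AP × d|² = 144225 and |d|² = 225, so the distance is √(144225/225) = √641.

√641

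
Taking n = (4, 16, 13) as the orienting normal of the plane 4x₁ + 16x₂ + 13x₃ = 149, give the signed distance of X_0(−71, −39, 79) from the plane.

-10/7

n·X_0 − 149 = -30.
|n| = 21, so the signed distance is -30/21 = -10/7.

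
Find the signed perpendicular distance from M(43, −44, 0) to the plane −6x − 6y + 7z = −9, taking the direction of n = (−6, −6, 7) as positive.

n·M − (-9) = 15.
|n| = 11, so the signed distance is 15/11.

15/11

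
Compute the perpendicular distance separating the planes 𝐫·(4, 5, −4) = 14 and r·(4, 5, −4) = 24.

10/√57

With common normal n = (4, 5, −4) (|n| = √57), the distance is |14 − 24|/|n| = 10/√57.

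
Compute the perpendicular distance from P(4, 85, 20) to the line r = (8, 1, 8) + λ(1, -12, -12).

Direction vector d = (1, -12, -12).
AP = (-4, 84, 12); AP·d = -1156, |AP|² = 7216, |d|² = 289.
distance² = |AP|² − (AP·d)²/|d|² = 7216 − 1336336/289 = 2592, so the distance is 36√2.

36√2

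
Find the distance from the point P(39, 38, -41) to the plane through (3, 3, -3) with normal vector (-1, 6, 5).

The plane has equation n·(r − (3, 3, -3)) = 0, i.e. n·r = 0.
Then n·(39, 38, -41) - 0 = -16.
|n| = √(1 + 36 + 25) = √62, so the distance is |-16|/√62 = 16/√62.

16/√62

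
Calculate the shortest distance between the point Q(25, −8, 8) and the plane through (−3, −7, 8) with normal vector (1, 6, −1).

The plane has equation n·(r − (−3, −7, 8)) = 0, i.e. n·r = -53.
d = |1·25 + 6·(-8) + (-1)·8 − (-53)| / √(1 + 36 + 1) = |22| / √38 = 22/√38.

22/√38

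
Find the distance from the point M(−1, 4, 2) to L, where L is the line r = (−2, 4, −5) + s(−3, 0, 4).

5

Direction vector d = (−3, 0, 4).
AP = (1, 0, 7); AP·d = 25, |AP|² = 50, |d|² = 25.
distance² = |AP|² − (AP·d)²/|d|² = 50 − 625/25 = 25, so the distance is 5.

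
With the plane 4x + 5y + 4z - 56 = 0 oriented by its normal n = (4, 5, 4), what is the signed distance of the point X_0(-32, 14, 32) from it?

14/√57

n·X_0 − 56 = 14.
|n| = √57, so the signed distance is 14/√57.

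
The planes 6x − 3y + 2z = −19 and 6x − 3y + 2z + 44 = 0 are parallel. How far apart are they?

25/7

With common normal n = (6, −3, 2) (|n| = 7), the distance is |(-19) − (-44)|/|n| = 25/7.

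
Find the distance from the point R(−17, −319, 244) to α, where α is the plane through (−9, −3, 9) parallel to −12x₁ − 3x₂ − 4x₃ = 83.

Parallel planes share the normal n = (−12, −3, −4); since (−9, −3, 9) lies on the plane, its equation is −12x₁ − 3x₂ − 4x₃ = 81.
n = (−12, −3, −4); n·P − 81 = 104; |n| = 13; distance = 104/13 = 8.

8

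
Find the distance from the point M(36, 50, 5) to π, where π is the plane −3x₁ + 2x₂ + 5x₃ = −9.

Normal vector n = (−3, 2, 5), and n·(36, 50, 5) − (−9) = 26.
|n| = √(9 + 4 + 25) = √38, so the distance is |26|/√38 = 26/√38.

13√38/19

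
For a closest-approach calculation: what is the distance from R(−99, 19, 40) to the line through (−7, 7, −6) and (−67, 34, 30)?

2√181

A direction vector is d = (−60, 27, 36).
AP = (−92, 12, 46), and AP × d = (−810, 552, −1764).
|AP × d|² = 4072500 and |d|² = 5625, so the distance is √(4072500/5625) = √724 = 2√181.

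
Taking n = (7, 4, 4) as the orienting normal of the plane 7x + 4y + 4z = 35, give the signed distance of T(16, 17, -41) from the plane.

-19/9

n·T − 35 = -19.
|n| = 9, so the signed distance is -19/9.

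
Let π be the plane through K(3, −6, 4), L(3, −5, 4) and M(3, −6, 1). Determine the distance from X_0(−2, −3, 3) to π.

KL = (0, 1, 0) and KM = (0, 0, −3), so a normal is n = KL × KM = (−3, 0, 0).
d = |(-3)·(-2) − (-9)| / √(9 + 0 + 0) = |15| / 3 = 5.

5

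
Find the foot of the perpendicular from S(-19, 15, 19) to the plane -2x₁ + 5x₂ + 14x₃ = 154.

n = (-2, 5, 14), |n|² = 225, and n·S − 154 = 225.
t = 225/225 = 1, so the foot is S − t·n = (-19, 15, 19) − 1·(-2, 5, 14) = (-17, 10, 5).

(-17, 10, 5)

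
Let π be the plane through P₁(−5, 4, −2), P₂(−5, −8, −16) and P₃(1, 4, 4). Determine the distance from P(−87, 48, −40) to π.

P₁P₂ = (0, −12, −14) and P₁P₃ = (6, 0, 6), so a normal is n = P₁P₂ × P₁P₃ = (−72, −84, 72).
n = (−72, −84, 72); n·P − (-120) = -528; |n| = 132; distance = 528/132 = 4.

4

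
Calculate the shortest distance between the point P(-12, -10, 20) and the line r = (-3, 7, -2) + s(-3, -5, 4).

Direction vector d = (-3, -5, 4).
AP = (-9, -17, 22), and AP × d = (42, -30, -6).
|AP × d|² = 2700 and |d|² = 50, so the distance is √(2700/50) = √54 = 3√6.

3√6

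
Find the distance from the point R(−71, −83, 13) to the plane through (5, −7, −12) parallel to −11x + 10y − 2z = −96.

26/15

Parallel planes share the normal n = (−11, 10, −2); since (5, −7, −12) lies on the plane, its equation is −11x + 10y − 2z = -101.
Then n·(−71, −83, 13) − (−101) = 26.
|n| = √(121 + 100 + 4) = 15, so the distance is |26|/15 = 26/15.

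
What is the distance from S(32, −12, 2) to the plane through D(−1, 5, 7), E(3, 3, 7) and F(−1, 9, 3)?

DE = (4, −2, 0) and DF = (0, 4, −4), so a normal is n = DE × DF = (8, 16, 16).
n = (8, 16, 16); n·P − 184 = -88; |n| = 24; distance = 88/24 = 11/3.

11/3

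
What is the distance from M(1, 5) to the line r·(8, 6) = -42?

8

The normal to the line is n = (8, 6) with |n| = 10.
|n·M − (-42)| = |38 − (-42)| = 80, so the distance is 80/10 = 8.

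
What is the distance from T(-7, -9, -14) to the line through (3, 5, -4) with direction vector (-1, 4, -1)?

18

Direction vector d = (-1, 4, -1).
AP = (-10, -14, -10); AP·d = -36, |AP|² = 396, |d|² = 18.
distance² = |AP|² − (AP·d)²/|d|² = 396 − 1296/18 = 324, so the distance is 18.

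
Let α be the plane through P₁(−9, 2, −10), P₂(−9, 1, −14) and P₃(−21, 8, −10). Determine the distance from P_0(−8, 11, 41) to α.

13√21/21

P₁P₂ = (0, −1, −4) and P₁P₃ = (−12, 6, 0), so a normal is n = P₁P₂ × P₁P₃ = (24, 48, −12).
d = |24·(-8) + 48·11 + (-12)·41 − 0| / √(576 + 2304 + 144) = |-156| / (12√21) = 13/√21.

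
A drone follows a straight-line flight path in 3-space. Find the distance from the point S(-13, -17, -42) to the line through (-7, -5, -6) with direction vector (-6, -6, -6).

6√14

Direction vector d = (-6, -6, -6).
AP = (-6, -12, -36); AP·d = 324, |AP|² = 1476, |d|² = 108.
distance² = |AP|² − (AP·d)²/|d|² = 1476 − 104976/108 = 504, so the distance is 6√14.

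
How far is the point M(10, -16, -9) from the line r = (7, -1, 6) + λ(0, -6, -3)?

3√6

Direction vector d = (0, -6, -3).
AP = (3, -15, -15), and AP × d = (-45, 9, -18).
|AP × d|² = 2430 and |d|² = 45, so the distance is √(2430/45) = √54 = 3√6.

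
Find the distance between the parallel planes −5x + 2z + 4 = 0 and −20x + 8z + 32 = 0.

Divide the second equation by 4 to match normals: −5x + 2z = -8.
Both planes have normal n = (−5, 0, 2), |n| = √29. Any point on the first plane is at distance |(-8) − (-4)|/|n| = 4/√29 from the second.

4√29/29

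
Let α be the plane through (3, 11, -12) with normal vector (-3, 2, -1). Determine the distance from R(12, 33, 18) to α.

The plane has equation n·(r − (3, 11, -12)) = 0, i.e. n·r = 25.
d = |(-3)·12 + 2·33 + (-1)·18 − 25| / √(9 + 4 + 1) = |-13| / √14 = 13√14/14.

13√14/14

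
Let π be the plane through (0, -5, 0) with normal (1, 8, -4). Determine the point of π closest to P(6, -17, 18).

n = (1, 8, -4), |n|² = 81, and n·P − (-40) = -162.
t = -162/81 = -2, so the foot is P − t·n = (6, -17, 18) − (-2)·(1, 8, -4) = (8, -1, 10).

(8, -1, 10)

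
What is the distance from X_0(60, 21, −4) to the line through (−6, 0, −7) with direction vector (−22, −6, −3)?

3√5

Direction vector d = (−22, −6, −3).
AP = (66, 21, 3), and AP × d = (−45, 132, 66).
|AP × d|² = 23805 and |d|² = 529, so the distance is √(23805/529) = √45 = 3√5.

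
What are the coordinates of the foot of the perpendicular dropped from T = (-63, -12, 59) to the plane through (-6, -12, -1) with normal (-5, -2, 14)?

(-38, -2, -11)

n = (-5, -2, 14), |n|² = 225, and n·T − 40 = 1125.
t = 1125/225 = 5, so the foot is T − t·n = (-63, -12, 59) − 5·(-5, -2, 14) = (-38, -2, -11).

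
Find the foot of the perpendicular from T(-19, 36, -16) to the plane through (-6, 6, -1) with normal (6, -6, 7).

n = (6, -6, 7), |n|² = 121, and n·T − (-79) = -363.
t = -363/121 = -3, so the foot is T − t·n = (-19, 36, -16) − (-3)·(6, -6, 7) = (-1, 18, 5).

(-1, 18, 5)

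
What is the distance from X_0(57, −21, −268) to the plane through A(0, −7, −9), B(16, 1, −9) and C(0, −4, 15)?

AB = (16, 8, 0) and AC = (0, 3, 24), so a normal is n = AB × AC = (192, −384, 48).
Then n·(57, −21, −268) − 2256 = 3888.
|n| = √(36864 + 147456 + 2304) = 432, so the distance is |3888|/432 = 9.

9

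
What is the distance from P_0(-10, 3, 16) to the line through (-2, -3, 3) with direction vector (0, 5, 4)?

Direction vector d = (0, 5, 4).
AP = (-8, 6, 13), and AP × d = (-41, 32, -40).
|AP × d|² = 4305 and |d|² = 41, so the distance is √(4305/41) = √105.

√105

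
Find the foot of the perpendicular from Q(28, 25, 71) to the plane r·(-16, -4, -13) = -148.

The perpendicular from Q has direction n = (-16, -4, -13): r = (28, 25, 71) + λ(-16, -4, -13).
Substitute into the plane: n·(Q + λn) = -148 gives -1471 + 441λ = -148, so λ = 3.
Foot = (28, 25, 71) + 3·(-16, -4, -13) = (-20, 13, 32).

(-20, 13, 32)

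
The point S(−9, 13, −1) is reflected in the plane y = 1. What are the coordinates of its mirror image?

n = (0, 1, 0), |n|² = 1, n·S − 1 = 12, so t = 12/1 = 12.
Foot F = S − 12·n = (−9, 1, −1); the reflection is 2F − S = (−9, −11, −1).

(-9, -11, -1)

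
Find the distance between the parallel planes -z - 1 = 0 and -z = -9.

With common normal n = (0, 0, -1) (|n| = 1), the distance is |1 − (-9)|/|n| = 10/1 = 10.

10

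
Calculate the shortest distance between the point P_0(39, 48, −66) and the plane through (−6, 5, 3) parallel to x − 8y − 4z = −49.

23/9

Parallel planes share the normal n = (1, −8, −4); since (−6, 5, 3) lies on the plane, its equation is x − 8y − 4z = -58.
Then n·(39, 48, −66) − (−58) = −23.
|n| = √(1 + 64 + 16) = 9, so the distance is |-23|/9 = 23/9.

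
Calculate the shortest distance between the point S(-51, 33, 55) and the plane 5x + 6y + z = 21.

Normal vector n = (5, 6, 1), and n·(-51, 33, 55) - 21 = -23.
|n| = √(25 + 36 + 1) = √62, so the distance is |-23|/√62 = 23/√62.

23/√62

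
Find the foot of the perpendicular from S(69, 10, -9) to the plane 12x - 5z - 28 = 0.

(9, 10, 16)

n = (12, 0, -5), |n|² = 169, and n·S − 28 = 845.
t = 845/169 = 5, so the foot is S − t·n = (69, 10, -9) − 5·(12, 0, -5) = (9, 10, 16).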